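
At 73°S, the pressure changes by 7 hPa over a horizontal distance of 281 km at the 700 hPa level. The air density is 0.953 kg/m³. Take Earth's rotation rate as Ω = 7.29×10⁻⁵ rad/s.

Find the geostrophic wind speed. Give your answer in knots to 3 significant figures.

Coriolis parameter at 73°S:
f = 2Ω sin φ = 2 × 7.29×10⁻⁵ × sin 73° = 1.39×10⁻⁴ s⁻¹
Pressure gradient: |∂P/∂n| = 700 Pa / 281000 m = 2.49×10⁻³ Pa/m
Geostrophic balance (pressure-gradient force = Coriolis force):
V_g = (1/(fρ)) |∂P/∂n| = 2.49×10⁻³ / (1.39×10⁻⁴ × 0.953) = 18.7 m/s
Converting: 18.7 m/s × 1.944 = 36.4 knots

36.4 knots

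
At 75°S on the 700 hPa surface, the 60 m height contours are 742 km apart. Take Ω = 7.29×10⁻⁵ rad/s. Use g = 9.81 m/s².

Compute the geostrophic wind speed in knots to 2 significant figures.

11 knots

Coriolis parameter at 75°S:
f = 2Ω sin φ = 2 × 7.29×10⁻⁵ × sin 75° = 1.41×10⁻⁴ s⁻¹
Height gradient: |∂Z/∂n| = 60 m / 742000 m = 8.09×10⁻⁵
On a pressure surface, geostrophic balance gives V_g = (g/f)|∂Z/∂n|:
V_g = 9.81 × 8.09×10⁻⁵ / 1.41×10⁻⁴ = 5.63 m/s
Converting: 5.63 m/s × 1.944 = 11 knots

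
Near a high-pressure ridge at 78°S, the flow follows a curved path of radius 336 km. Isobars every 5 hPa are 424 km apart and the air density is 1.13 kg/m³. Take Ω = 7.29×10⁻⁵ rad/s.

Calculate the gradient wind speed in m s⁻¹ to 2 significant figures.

Coriolis parameter at 78°S:
f = 2Ω sin φ = 2 × 7.29×10⁻⁵ × sin 78° = 1.43×10⁻⁴ s⁻¹
Pressure gradient: |∂P/∂n| = 500 Pa / 424000 m = 1.18×10⁻³ Pa/m
Geostrophic speed: V_g = |∂P/∂n|/(fρ) = 1.18×10⁻³/(1.43×10⁻⁴ × 1.13) = 7.32 m/s
Around a high, pressure-gradient force acts outward with centrifugal, so Coriolis balances both:
fV = (1/ρ)|∂P/∂n| + V²/R  →  V² − fR·V + fR·V_g = 0
With fR = 1.43×10⁻⁴ × 336×10³ m = 47.9 m/s:
V = [fR − √((fR)² − 4 fR V_g)]/2 = [47.9 − √(47.9² − 4×47.9×7.32)]/2 = 9.01 m/s
Supergeostrophic (V > V_g = 7.32 m/s), as expected around a high.

9.0 m s⁻¹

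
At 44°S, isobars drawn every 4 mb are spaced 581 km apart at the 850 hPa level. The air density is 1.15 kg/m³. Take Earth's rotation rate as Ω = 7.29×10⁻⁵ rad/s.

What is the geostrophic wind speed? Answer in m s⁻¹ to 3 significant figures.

5.91 m s⁻¹

Coriolis parameter at 44°S:
f = 2Ω sin φ = 2 × 7.29×10⁻⁵ × sin 44° = 1.01×10⁻⁴ s⁻¹
Pressure gradient: |∂P/∂n| = 400 Pa / 581000 m = 6.88×10⁻⁴ Pa/m
Geostrophic balance (pressure-gradient force = Coriolis force):
V_g = (1/(fρ)) |∂P/∂n| = 6.88×10⁻⁴ / (1.01×10⁻⁴ × 1.15) = 5.91 m/s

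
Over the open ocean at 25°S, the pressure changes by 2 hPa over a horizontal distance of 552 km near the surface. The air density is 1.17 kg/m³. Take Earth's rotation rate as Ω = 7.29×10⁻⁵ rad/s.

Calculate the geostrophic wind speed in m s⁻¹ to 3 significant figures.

5.03 m s⁻¹

Coriolis parameter at 25°S:
f = 2Ω sin φ = 2 × 7.29×10⁻⁵ × sin 25° = 6.16×10⁻⁵ s⁻¹
Pressure gradient: |∂P/∂n| = 200 Pa / 552000 m = 3.62×10⁻⁴ Pa/m
Geostrophic balance (pressure-gradient force = Coriolis force):
V_g = (1/(fρ)) |∂P/∂n| = 3.62×10⁻⁴ / (6.16×10⁻⁵ × 1.17) = 5.03 m/s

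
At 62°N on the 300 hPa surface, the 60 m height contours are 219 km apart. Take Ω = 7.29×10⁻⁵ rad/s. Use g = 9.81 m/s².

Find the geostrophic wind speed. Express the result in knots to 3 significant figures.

Coriolis parameter at 62°N:
f = 2Ω sin φ = 2 × 7.29×10⁻⁵ × sin 62° = 1.29×10⁻⁴ s⁻¹
Height gradient: |∂Z/∂n| = 60 m / 219000 m = 2.74×10⁻⁴
On a pressure surface, geostrophic balance gives V_g = (g/f)|∂Z/∂n|:
V_g = 9.81 × 2.74×10⁻⁴ / 1.29×10⁻⁴ = 20.9 m/s
Converting: 20.9 m/s × 1.944 = 40.6 knots

40.6 knots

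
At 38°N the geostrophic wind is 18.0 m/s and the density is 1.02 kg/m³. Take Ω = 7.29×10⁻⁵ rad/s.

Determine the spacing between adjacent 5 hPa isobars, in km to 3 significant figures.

Coriolis parameter at 38°N:
f = 2Ω sin φ = 2 × 7.29×10⁻⁵ × sin 38° = 8.98×10⁻⁵ s⁻¹
Geostrophic balance rearranged: |∂P/∂n| = f ρ V_g
|∂P/∂n| = 8.98×10⁻⁵ × 1.02 × 18.0 = 1.65×10⁻³ Pa/m
Isobar spacing: Δn = ΔP/|∂P/∂n| = 500 Pa / 1.65×10⁻³ Pa/m = 303388 m ≈ 303 km

303 km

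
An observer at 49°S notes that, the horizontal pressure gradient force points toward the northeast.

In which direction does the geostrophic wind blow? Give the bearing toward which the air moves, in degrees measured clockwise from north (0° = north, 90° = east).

The pressure-gradient force points toward the northeast (bearing 045°).
Geostrophic balance: in the Southern Hemisphere the Coriolis force deflects motion to the left, so the geostrophic wind blows 90° to the left of the pressure-gradient force (low pressure on the right).
Rotating 045° by 90° counterclockwise gives 315° — the wind blows toward the northwest.

315°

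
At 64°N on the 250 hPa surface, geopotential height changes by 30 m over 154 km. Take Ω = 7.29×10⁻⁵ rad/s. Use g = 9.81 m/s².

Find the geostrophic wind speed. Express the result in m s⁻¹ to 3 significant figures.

14.6 m s⁻¹

Coriolis parameter at 64°N:
f = 2Ω sin φ = 2 × 7.29×10⁻⁵ × sin 64° = 1.31×10⁻⁴ s⁻¹
Height gradient: |∂Z/∂n| = 30 m / 154000 m = 1.95×10⁻⁴
On a pressure surface, geostrophic balance gives V_g = (g/f)|∂Z/∂n|:
V_g = 9.81 × 1.95×10⁻⁴ / 1.31×10⁻⁴ = 14.6 m/s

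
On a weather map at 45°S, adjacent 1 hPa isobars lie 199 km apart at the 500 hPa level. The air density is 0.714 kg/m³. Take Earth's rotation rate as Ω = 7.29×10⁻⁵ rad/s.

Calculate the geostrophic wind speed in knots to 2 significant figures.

Coriolis parameter at 45°S:
f = 2Ω sin φ = 2 × 7.29×10⁻⁵ × sin 45° = 1.03×10⁻⁴ s⁻¹
Pressure gradient: |∂P/∂n| = 100 Pa / 199000 m = 5.03×10⁻⁴ Pa/m
Geostrophic balance (pressure-gradient force = Coriolis force):
V_g = (1/(fρ)) |∂P/∂n| = 5.03×10⁻⁴ / (1.03×10⁻⁴ × 0.714) = 6.83 m/s
Converting: 6.83 m/s × 1.944 = 13 knots

13 knots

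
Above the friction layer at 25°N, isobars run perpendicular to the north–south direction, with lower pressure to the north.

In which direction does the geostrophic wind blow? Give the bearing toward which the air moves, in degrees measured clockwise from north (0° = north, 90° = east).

090°

The pressure-gradient force points toward the north (bearing 000°).
Geostrophic balance: in the Northern Hemisphere the Coriolis force deflects motion to the right, so the geostrophic wind blows 90° to the right of the pressure-gradient force (low pressure on the left).
Rotating 000° by 90° clockwise gives 090° — the wind blows toward the east.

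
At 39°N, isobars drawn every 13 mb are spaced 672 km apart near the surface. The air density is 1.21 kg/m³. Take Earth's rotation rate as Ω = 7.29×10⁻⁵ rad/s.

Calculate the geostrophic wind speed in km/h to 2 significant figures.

Coriolis parameter at 39°N:
f = 2Ω sin φ = 2 × 7.29×10⁻⁵ × sin 39° = 9.18×10⁻⁵ s⁻¹
Pressure gradient: |∂P/∂n| = 1300 Pa / 672000 m = 1.93×10⁻³ Pa/m
Geostrophic balance (pressure-gradient force = Coriolis force):
V_g = (1/(fρ)) |∂P/∂n| = 1.93×10⁻³ / (9.18×10⁻⁵ × 1.21) = 17.4 m/s
Converting: 17.4 m/s × 3.6 = 63 km/h

63 km/h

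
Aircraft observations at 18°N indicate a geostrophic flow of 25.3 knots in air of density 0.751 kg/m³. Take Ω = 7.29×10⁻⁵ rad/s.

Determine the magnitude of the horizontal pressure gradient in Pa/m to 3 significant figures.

Coriolis parameter at 18°N:
f = 2Ω sin φ = 2 × 7.29×10⁻⁵ × sin 18° = 4.51×10⁻⁵ s⁻¹
Wind speed in SI: 25.3 knots = 13.0 m/s
Geostrophic balance rearranged: |∂P/∂n| = f ρ V_g
|∂P/∂n| = 4.51×10⁻⁵ × 0.751 × 13.0 = 4.40×10⁻⁴ Pa/m

4.40×10⁻⁴ Pa/m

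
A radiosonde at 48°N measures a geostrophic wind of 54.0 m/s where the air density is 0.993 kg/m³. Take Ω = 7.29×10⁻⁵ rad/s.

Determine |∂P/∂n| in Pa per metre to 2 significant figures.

Coriolis parameter at 48°N:
f = 2Ω sin φ = 2 × 7.29×10⁻⁵ × sin 48° = 1.08×10⁻⁴ s⁻¹
Geostrophic balance rearranged: |∂P/∂n| = f ρ V_g
|∂P/∂n| = 1.08×10⁻⁴ × 0.993 × 54.0 = 5.81×10⁻³ Pa/m

5.8×10⁻³ Pa/m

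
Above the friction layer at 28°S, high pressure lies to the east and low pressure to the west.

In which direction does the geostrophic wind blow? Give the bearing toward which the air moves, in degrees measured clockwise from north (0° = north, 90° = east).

180°

The pressure-gradient force points toward the west (bearing 270°).
Geostrophic balance: in the Southern Hemisphere the Coriolis force deflects motion to the left, so the geostrophic wind blows 90° to the left of the pressure-gradient force (low pressure on the right).
Rotating 270° by 90° counterclockwise gives 180° — the wind blows toward the south.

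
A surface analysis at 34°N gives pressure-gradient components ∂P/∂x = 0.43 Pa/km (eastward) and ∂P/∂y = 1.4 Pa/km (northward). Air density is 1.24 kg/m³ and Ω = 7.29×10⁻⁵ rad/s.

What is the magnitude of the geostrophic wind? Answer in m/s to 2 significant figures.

Coriolis parameter at 34°N:
f = 2Ω sin φ = 2 × 7.29×10⁻⁵ × sin 34° = 8.15×10⁻⁵ s⁻¹
Component geostrophic relations (x east, y north):
u_g = −(1/(fρ)) ∂P/∂y,  v_g = (1/(fρ)) ∂P/∂x
u_g = −(1.4×10⁻³)/(8.15×10⁻⁵ × 1.24) = −13.8 m/s;  v_g = (0.43×10⁻³)/(8.15×10⁻⁵ × 1.24) = 4.25 m/s
|V_g| = √(u_g² + v_g²) = 14.5 m/s

14 m/s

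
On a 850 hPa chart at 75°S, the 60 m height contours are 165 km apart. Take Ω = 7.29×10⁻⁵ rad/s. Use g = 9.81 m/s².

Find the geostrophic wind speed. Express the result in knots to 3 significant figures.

49.2 knots

Coriolis parameter at 75°S:
f = 2Ω sin φ = 2 × 7.29×10⁻⁵ × sin 75° = 1.41×10⁻⁴ s⁻¹
Height gradient: |∂Z/∂n| = 60 m / 165000 m = 3.64×10⁻⁴
On a pressure surface, geostrophic balance gives V_g = (g/f)|∂Z/∂n|:
V_g = 9.81 × 3.64×10⁻⁴ / 1.41×10⁻⁴ = 25.3 m/s
Converting: 25.3 m/s × 1.944 = 49.2 knots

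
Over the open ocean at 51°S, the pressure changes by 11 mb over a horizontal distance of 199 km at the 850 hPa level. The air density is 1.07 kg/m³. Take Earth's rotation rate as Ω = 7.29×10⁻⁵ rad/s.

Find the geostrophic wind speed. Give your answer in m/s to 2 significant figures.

Coriolis parameter at 51°S:
f = 2Ω sin φ = 2 × 7.29×10⁻⁵ × sin 51° = 1.13×10⁻⁴ s⁻¹
Pressure gradient: |∂P/∂n| = 1100 Pa / 199000 m = 5.53×10⁻³ Pa/m
Geostrophic balance (pressure-gradient force = Coriolis force):
V_g = (1/(fρ)) |∂P/∂n| = 5.53×10⁻³ / (1.13×10⁻⁴ × 1.07) = 45.6 m/s

46 m/s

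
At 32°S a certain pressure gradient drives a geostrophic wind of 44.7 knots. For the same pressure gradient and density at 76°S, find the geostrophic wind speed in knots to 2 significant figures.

With the same pressure gradient and density, V_g ∝ 1/f ∝ 1/sin φ.
V₂ = V₁ · sin φ₁ / sin φ₂ = 44.7 × sin 32° / sin 76°
V₂ = 44.7 × 0.5299/0.9703 = 24 knots

24 knots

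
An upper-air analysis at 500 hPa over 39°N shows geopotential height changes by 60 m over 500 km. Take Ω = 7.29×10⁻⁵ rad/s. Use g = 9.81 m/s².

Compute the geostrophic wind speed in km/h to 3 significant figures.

46.2 km/h

Coriolis parameter at 39°N:
f = 2Ω sin φ = 2 × 7.29×10⁻⁵ × sin 39° = 9.18×10⁻⁵ s⁻¹
Height gradient: |∂Z/∂n| = 60 m / 500000 m = 1.20×10⁻⁴
On a pressure surface, geostrophic balance gives V_g = (g/f)|∂Z/∂n|:
V_g = 9.81 × 1.20×10⁻⁴ / 9.18×10⁻⁵ = 12.8 m/s
Converting: 12.8 m/s × 3.6 = 46.2 km/h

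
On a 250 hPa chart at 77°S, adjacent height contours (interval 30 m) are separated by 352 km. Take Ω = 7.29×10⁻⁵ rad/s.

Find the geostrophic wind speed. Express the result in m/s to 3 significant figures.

Coriolis parameter at 77°S:
f = 2Ω sin φ = 2 × 7.29×10⁻⁵ × sin 77° = 1.42×10⁻⁴ s⁻¹
Height gradient: |∂Z/∂n| = 30 m / 352000 m = 8.52×10⁻⁵
On a pressure surface, geostrophic balance gives V_g = (g/f)|∂Z/∂n|:
V_g = 9.81 × 8.52×10⁻⁵ / 1.42×10⁻⁴ = 5.89 m/s

5.89 m/s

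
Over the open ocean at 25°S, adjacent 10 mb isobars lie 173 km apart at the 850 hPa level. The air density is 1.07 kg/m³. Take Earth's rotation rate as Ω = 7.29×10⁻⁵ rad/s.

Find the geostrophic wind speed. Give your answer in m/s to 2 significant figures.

Coriolis parameter at 25°S:
f = 2Ω sin φ = 2 × 7.29×10⁻⁵ × sin 25° = 6.16×10⁻⁵ s⁻¹
Pressure gradient: |∂P/∂n| = 1000 Pa / 173000 m = 5.78×10⁻³ Pa/m
Geostrophic balance (pressure-gradient force = Coriolis force):
V_g = (1/(fρ)) |∂P/∂n| = 5.78×10⁻³ / (6.16×10⁻⁵ × 1.07) = 87.7 m/s

88 m/s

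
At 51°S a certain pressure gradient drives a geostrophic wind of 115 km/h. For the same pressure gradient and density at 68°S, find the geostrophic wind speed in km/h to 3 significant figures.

96.4 km/h

With the same pressure gradient and density, V_g ∝ 1/f ∝ 1/sin φ.
V₂ = V₁ · sin φ₁ / sin φ₂ = 115 × sin 51° / sin 68°
V₂ = 115 × 0.7771/0.9272 = 96.4 km/h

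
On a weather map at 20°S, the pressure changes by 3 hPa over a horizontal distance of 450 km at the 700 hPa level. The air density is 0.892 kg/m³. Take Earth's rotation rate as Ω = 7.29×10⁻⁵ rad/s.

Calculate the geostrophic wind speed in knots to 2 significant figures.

Coriolis parameter at 20°S:
f = 2Ω sin φ = 2 × 7.29×10⁻⁵ × sin 20° = 4.99×10⁻⁵ s⁻¹
Pressure gradient: |∂P/∂n| = 300 Pa / 450000 m = 6.67×10⁻⁴ Pa/m
Geostrophic balance (pressure-gradient force = Coriolis force):
V_g = (1/(fρ)) |∂P/∂n| = 6.67×10⁻⁴ / (4.99×10⁻⁵ × 0.892) = 15.0 m/s
Converting: 15.0 m/s × 1.944 = 29 knots

29 knots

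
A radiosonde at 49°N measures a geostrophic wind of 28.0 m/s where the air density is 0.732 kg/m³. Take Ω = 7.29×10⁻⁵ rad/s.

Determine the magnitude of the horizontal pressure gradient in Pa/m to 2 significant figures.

2.3×10⁻³ Pa/m

Coriolis parameter at 49°N:
f = 2Ω sin φ = 2 × 7.29×10⁻⁵ × sin 49° = 1.10×10⁻⁴ s⁻¹
Geostrophic balance rearranged: |∂P/∂n| = f ρ V_g
|∂P/∂n| = 1.10×10⁻⁴ × 0.732 × 28.0 = 2.26×10⁻³ Pa/m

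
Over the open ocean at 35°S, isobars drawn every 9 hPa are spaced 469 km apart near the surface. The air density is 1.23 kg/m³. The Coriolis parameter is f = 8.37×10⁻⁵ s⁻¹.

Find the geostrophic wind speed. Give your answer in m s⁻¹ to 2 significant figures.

Pressure gradient: |∂P/∂n| = 900 Pa / 469000 m = 1.92×10⁻³ Pa/m
Geostrophic balance (pressure-gradient force = Coriolis force):
V_g = (1/(fρ)) |∂P/∂n| = 1.92×10⁻³ / (8.37×10⁻⁵ × 1.23) = 18.6 m/s

19 m s⁻¹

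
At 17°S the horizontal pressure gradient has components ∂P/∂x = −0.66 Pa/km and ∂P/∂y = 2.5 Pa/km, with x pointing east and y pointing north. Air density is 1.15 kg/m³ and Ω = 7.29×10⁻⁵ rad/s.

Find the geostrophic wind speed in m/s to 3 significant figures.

Coriolis parameter at 17°S:
f = 2Ω sin φ = 2 × 7.29×10⁻⁵ × sin 17° = 4.26×10⁻⁵ s⁻¹
In the Southern Hemisphere f is negative: f = −4.26×10⁻⁵ s⁻¹.
Component geostrophic relations (x east, y north):
u_g = −(1/(fρ)) ∂P/∂y,  v_g = (1/(fρ)) ∂P/∂x
u_g = −(2.5×10⁻³)/(−4.26×10⁻⁵ × 1.15) = 51.0 m/s;  v_g = (−0.66×10⁻³)/(−4.26×10⁻⁵ × 1.15) = 13.5 m/s
|V_g| = √(u_g² + v_g²) = 52.7 m/s

52.7 m/s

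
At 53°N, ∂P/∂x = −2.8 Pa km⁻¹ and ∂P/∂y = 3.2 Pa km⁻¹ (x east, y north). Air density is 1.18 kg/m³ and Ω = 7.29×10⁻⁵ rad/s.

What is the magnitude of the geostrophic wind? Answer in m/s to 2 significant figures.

Coriolis parameter at 53°N:
f = 2Ω sin φ = 2 × 7.29×10⁻⁵ × sin 53° = 1.16×10⁻⁴ s⁻¹
Component geostrophic relations (x east, y north):
u_g = −(1/(fρ)) ∂P/∂y,  v_g = (1/(fρ)) ∂P/∂x
u_g = −(3.2×10⁻³)/(1.16×10⁻⁴ × 1.18) = −23.3 m/s;  v_g = (−2.8×10⁻³)/(1.16×10⁻⁴ × 1.18) = −20.4 m/s
|V_g| = √(u_g² + v_g²) = 30.9 m/s

31 m/s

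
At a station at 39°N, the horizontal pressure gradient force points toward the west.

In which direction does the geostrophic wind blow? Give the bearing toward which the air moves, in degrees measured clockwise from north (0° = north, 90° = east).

The pressure-gradient force points toward the west (bearing 270°).
Geostrophic balance: in the Northern Hemisphere the Coriolis force deflects motion to the right, so the geostrophic wind blows 90° to the right of the pressure-gradient force (low pressure on the left).
Rotating 270° by 90° clockwise gives 000° — the wind blows toward the north.

000°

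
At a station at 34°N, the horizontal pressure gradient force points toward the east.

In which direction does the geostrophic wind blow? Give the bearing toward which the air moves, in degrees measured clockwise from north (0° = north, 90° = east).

The pressure-gradient force points toward the east (bearing 090°).
Geostrophic balance: in the Northern Hemisphere the Coriolis force deflects motion to the right, so the geostrophic wind blows 90° to the right of the pressure-gradient force (low pressure on the left).
Rotating 090° by 90° clockwise gives 180° — the wind blows toward the south.

180°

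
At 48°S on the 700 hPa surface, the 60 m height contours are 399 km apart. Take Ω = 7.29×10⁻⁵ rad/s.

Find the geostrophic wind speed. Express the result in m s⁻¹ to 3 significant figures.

Coriolis parameter at 48°S:
f = 2Ω sin φ = 2 × 7.29×10⁻⁵ × sin 48° = 1.08×10⁻⁴ s⁻¹
Height gradient: |∂Z/∂n| = 60 m / 399000 m = 1.50×10⁻⁴
On a pressure surface, geostrophic balance gives V_g = (g/f)|∂Z/∂n|:
V_g = 9.81 × 1.50×10⁻⁴ / 1.08×10⁻⁴ = 13.6 m/s

13.6 m s⁻¹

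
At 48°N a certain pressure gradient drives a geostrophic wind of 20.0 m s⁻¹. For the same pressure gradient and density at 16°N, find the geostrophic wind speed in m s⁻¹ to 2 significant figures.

With the same pressure gradient and density, V_g ∝ 1/f ∝ 1/sin φ.
V₂ = V₁ · sin φ₁ / sin φ₂ = 20.0 × sin 48° / sin 16°
V₂ = 20.0 × 0.7431/0.2756 = 54 m s⁻¹

54 m s⁻¹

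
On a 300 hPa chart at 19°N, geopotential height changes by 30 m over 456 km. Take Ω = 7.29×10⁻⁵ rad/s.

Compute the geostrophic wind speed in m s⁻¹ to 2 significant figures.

14 m s⁻¹

Coriolis parameter at 19°N:
f = 2Ω sin φ = 2 × 7.29×10⁻⁵ × sin 19° = 4.75×10⁻⁵ s⁻¹
Height gradient: |∂Z/∂n| = 30 m / 456000 m = 6.58×10⁻⁵
On a pressure surface, geostrophic balance gives V_g = (g/f)|∂Z/∂n|:
V_g = 9.81 × 6.58×10⁻⁵ / 4.75×10⁻⁵ = 13.6 m/s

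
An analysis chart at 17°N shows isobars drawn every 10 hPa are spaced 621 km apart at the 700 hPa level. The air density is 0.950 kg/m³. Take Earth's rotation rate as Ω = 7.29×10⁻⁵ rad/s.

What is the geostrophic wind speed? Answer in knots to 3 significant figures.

77.3 knots

Coriolis parameter at 17°N:
f = 2Ω sin φ = 2 × 7.29×10⁻⁵ × sin 17° = 4.26×10⁻⁵ s⁻¹
Pressure gradient: |∂P/∂n| = 1000 Pa / 621000 m = 1.61×10⁻³ Pa/m
Geostrophic balance (pressure-gradient force = Coriolis force):
V_g = (1/(fρ)) |∂P/∂n| = 1.61×10⁻³ / (4.26×10⁻⁵ × 0.950) = 39.8 m/s
Converting: 39.8 m/s × 1.944 = 77.3 knots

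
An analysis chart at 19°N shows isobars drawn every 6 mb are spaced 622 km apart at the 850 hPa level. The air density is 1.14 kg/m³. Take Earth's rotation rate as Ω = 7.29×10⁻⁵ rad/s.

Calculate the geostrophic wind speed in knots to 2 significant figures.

35 knots

Coriolis parameter at 19°N:
f = 2Ω sin φ = 2 × 7.29×10⁻⁵ × sin 19° = 4.75×10⁻⁵ s⁻¹
Pressure gradient: |∂P/∂n| = 600 Pa / 622000 m = 9.65×10⁻⁴ Pa/m
Geostrophic balance (pressure-gradient force = Coriolis force):
V_g = (1/(fρ)) |∂P/∂n| = 9.65×10⁻⁴ / (4.75×10⁻⁵ × 1.14) = 17.8 m/s
Converting: 17.8 m/s × 1.944 = 35 knots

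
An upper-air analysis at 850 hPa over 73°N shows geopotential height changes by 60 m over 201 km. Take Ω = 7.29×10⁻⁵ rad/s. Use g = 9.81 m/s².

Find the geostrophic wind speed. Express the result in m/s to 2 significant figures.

Coriolis parameter at 73°N:
f = 2Ω sin φ = 2 × 7.29×10⁻⁵ × sin 73° = 1.39×10⁻⁴ s⁻¹
Height gradient: |∂Z/∂n| = 60 m / 201000 m = 2.99×10⁻⁴
On a pressure surface, geostrophic balance gives V_g = (g/f)|∂Z/∂n|:
V_g = 9.81 × 2.99×10⁻⁴ / 1.39×10⁻⁴ = 21.0 m/s

21 m/s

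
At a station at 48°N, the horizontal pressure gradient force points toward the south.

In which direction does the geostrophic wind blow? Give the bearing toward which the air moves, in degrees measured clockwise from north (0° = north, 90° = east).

The pressure-gradient force points toward the south (bearing 180°).
Geostrophic balance: in the Northern Hemisphere the Coriolis force deflects motion to the right, so the geostrophic wind blows 90° to the right of the pressure-gradient force (low pressure on the left).
Rotating 180° by 90° clockwise gives 270° — the wind blows toward the west.

270°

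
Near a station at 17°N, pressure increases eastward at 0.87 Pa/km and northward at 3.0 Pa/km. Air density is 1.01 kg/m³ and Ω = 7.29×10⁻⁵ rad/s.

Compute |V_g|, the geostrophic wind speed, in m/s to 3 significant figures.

Coriolis parameter at 17°N:
f = 2Ω sin φ = 2 × 7.29×10⁻⁵ × sin 17° = 4.26×10⁻⁵ s⁻¹
Component geostrophic relations (x east, y north):
u_g = −(1/(fρ)) ∂P/∂y,  v_g = (1/(fρ)) ∂P/∂x
u_g = −(3.0×10⁻³)/(4.26×10⁻⁵ × 1.01) = −69.7 m/s;  v_g = (0.87×10⁻³)/(4.26×10⁻⁵ × 1.01) = 20.2 m/s
|V_g| = √(u_g² + v_g²) = 72.6 m/s

72.6 m/s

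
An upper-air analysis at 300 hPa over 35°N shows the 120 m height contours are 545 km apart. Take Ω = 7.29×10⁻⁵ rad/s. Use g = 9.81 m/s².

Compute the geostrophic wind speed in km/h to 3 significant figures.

93.0 km/h

Coriolis parameter at 35°N:
f = 2Ω sin φ = 2 × 7.29×10⁻⁵ × sin 35° = 8.36×10⁻⁵ s⁻¹
Height gradient: |∂Z/∂n| = 120 m / 545000 m = 2.20×10⁻⁴
On a pressure surface, geostrophic balance gives V_g = (g/f)|∂Z/∂n|:
V_g = 9.81 × 2.20×10⁻⁴ / 8.36×10⁻⁵ = 25.8 m/s
Converting: 25.8 m/s × 3.6 = 93.0 km/h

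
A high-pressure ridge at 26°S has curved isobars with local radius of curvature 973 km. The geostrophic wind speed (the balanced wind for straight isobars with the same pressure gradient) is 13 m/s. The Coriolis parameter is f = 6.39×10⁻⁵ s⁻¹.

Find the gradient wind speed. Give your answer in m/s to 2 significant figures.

19 m/s

Around a high, pressure-gradient force acts outward with centrifugal, so Coriolis balances both:
fV = (1/ρ)|∂P/∂n| + V²/R  →  V² − fR·V + fR·V_g = 0
With fR = 6.39×10⁻⁵ × 973×10³ m = 62.2 m/s:
V = [fR − √((fR)² − 4 fR V_g)]/2 = [62.2 − √(62.2² − 4×62.2×13)]/2 = 18.5 m/s
Supergeostrophic (V > V_g = 13 m/s), as expected around a high.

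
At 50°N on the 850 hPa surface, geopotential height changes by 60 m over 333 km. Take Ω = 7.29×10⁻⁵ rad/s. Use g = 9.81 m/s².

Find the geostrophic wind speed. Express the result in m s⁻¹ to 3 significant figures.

15.8 m s⁻¹

Coriolis parameter at 50°N:
f = 2Ω sin φ = 2 × 7.29×10⁻⁵ × sin 50° = 1.12×10⁻⁴ s⁻¹
Height gradient: |∂Z/∂n| = 60 m / 333000 m = 1.80×10⁻⁴
On a pressure surface, geostrophic balance gives V_g = (g/f)|∂Z/∂n|:
V_g = 9.81 × 1.80×10⁻⁴ / 1.12×10⁻⁴ = 15.8 m/s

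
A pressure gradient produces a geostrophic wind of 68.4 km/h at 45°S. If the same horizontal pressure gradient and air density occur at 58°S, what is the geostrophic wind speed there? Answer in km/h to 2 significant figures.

57 km/h

With the same pressure gradient and density, V_g ∝ 1/f ∝ 1/sin φ.
V₂ = V₁ · sin φ₁ / sin φ₂ = 68.4 × sin 45° / sin 58°
V₂ = 68.4 × 0.7071/0.8480 = 57 km/h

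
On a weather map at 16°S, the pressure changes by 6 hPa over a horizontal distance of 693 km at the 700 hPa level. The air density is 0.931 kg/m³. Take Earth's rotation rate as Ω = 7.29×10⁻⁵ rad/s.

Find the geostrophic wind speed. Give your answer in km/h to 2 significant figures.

Coriolis parameter at 16°S:
f = 2Ω sin φ = 2 × 7.29×10⁻⁵ × sin 16° = 4.02×10⁻⁵ s⁻¹
Pressure gradient: |∂P/∂n| = 600 Pa / 693000 m = 8.66×10⁻⁴ Pa/m
Geostrophic balance (pressure-gradient force = Coriolis force):
V_g = (1/(fρ)) |∂P/∂n| = 8.66×10⁻⁴ / (4.02×10⁻⁵ × 0.931) = 23.1 m/s
Converting: 23.1 m/s × 3.6 = 83 km/h

83 km/h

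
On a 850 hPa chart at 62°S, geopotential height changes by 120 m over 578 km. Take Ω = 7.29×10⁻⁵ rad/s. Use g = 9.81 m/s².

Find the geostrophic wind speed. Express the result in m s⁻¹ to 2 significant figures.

16 m s⁻¹

Coriolis parameter at 62°S:
f = 2Ω sin φ = 2 × 7.29×10⁻⁵ × sin 62° = 1.29×10⁻⁴ s⁻¹
Height gradient: |∂Z/∂n| = 120 m / 578000 m = 2.08×10⁻⁴
On a pressure surface, geostrophic balance gives V_g = (g/f)|∂Z/∂n|:
V_g = 9.81 × 2.08×10⁻⁴ / 1.29×10⁻⁴ = 15.8 m/s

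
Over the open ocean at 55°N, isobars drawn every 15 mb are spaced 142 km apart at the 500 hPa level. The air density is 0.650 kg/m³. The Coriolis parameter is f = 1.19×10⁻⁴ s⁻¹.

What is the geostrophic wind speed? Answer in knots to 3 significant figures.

Pressure gradient: |∂P/∂n| = 1500 Pa / 142000 m = 1.06×10⁻² Pa/m
Geostrophic balance (pressure-gradient force = Coriolis force):
V_g = (1/(fρ)) |∂P/∂n| = 1.06×10⁻² / (1.19×10⁻⁴ × 0.650) = 137 m/s
Converting: 137 m/s × 1.944 = 265 knots

265 knots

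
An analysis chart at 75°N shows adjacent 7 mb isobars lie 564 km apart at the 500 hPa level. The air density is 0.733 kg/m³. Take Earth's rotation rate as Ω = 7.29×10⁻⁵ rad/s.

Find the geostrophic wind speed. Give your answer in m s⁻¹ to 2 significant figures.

Coriolis parameter at 75°N:
f = 2Ω sin φ = 2 × 7.29×10⁻⁵ × sin 75° = 1.41×10⁻⁴ s⁻¹
Pressure gradient: |∂P/∂n| = 700 Pa / 564000 m = 1.24×10⁻³ Pa/m
Geostrophic balance (pressure-gradient force = Coriolis force):
V_g = (1/(fρ)) |∂P/∂n| = 1.24×10⁻³ / (1.41×10⁻⁴ × 0.733) = 12.0 m/s

12 m s⁻¹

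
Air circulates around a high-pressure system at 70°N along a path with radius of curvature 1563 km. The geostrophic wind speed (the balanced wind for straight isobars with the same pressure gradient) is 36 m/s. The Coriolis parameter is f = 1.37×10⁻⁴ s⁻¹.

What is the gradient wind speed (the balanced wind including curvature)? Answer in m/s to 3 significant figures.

45.8 m/s

Around a high, pressure-gradient force acts outward with centrifugal, so Coriolis balances both:
fV = (1/ρ)|∂P/∂n| + V²/R  →  V² − fR·V + fR·V_g = 0
With fR = 1.37×10⁻⁴ × 1563×10³ m = 214 m/s:
V = [fR − √((fR)² − 4 fR V_g)]/2 = [214 − √(214² − 4×214×36)]/2 = 45.8 m/s
Supergeostrophic (V > V_g = 36 m/s), as expected around a high.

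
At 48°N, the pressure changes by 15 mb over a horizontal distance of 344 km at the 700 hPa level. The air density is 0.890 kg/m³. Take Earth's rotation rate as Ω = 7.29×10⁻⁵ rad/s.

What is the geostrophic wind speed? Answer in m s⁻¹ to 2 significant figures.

45 m s⁻¹

Coriolis parameter at 48°N:
f = 2Ω sin φ = 2 × 7.29×10⁻⁵ × sin 48° = 1.08×10⁻⁴ s⁻¹
Pressure gradient: |∂P/∂n| = 1500 Pa / 344000 m = 4.36×10⁻³ Pa/m
Geostrophic balance (pressure-gradient force = Coriolis force):
V_g = (1/(fρ)) |∂P/∂n| = 4.36×10⁻³ / (1.08×10⁻⁴ × 0.890) = 45.2 m/s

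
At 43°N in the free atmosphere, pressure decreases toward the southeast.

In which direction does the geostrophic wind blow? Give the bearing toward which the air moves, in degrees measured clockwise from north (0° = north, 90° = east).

The pressure-gradient force points toward the southeast (bearing 135°).
Geostrophic balance: in the Northern Hemisphere the Coriolis force deflects motion to the right, so the geostrophic wind blows 90° to the right of the pressure-gradient force (low pressure on the left).
Rotating 135° by 90° clockwise gives 225° — the wind blows toward the southwest.

225°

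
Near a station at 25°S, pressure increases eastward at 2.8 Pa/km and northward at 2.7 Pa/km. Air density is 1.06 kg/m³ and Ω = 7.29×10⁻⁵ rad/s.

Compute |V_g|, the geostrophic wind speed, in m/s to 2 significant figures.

60 m/s

Coriolis parameter at 25°S:
f = 2Ω sin φ = 2 × 7.29×10⁻⁵ × sin 25° = 6.16×10⁻⁵ s⁻¹
In the Southern Hemisphere f is negative: f = −6.16×10⁻⁵ s⁻¹.
Component geostrophic relations (x east, y north):
u_g = −(1/(fρ)) ∂P/∂y,  v_g = (1/(fρ)) ∂P/∂x
u_g = −(2.7×10⁻³)/(−6.16×10⁻⁵ × 1.06) = 41.3 m/s;  v_g = (2.8×10⁻³)/(−6.16×10⁻⁵ × 1.06) = −42.9 m/s
|V_g| = √(u_g² + v_g²) = 59.6 m/s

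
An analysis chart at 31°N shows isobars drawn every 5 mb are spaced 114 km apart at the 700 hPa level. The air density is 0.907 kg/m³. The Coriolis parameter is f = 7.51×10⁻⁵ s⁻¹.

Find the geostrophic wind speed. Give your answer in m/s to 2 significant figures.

Pressure gradient: |∂P/∂n| = 500 Pa / 114000 m = 4.39×10⁻³ Pa/m
Geostrophic balance (pressure-gradient force = Coriolis force):
V_g = (1/(fρ)) |∂P/∂n| = 4.39×10⁻³ / (7.51×10⁻⁵ × 0.907) = 64.4 m/s

64 m/s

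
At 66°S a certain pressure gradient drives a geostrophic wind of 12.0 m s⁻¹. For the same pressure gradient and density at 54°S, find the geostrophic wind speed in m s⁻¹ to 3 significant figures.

13.6 m s⁻¹

With the same pressure gradient and density, V_g ∝ 1/f ∝ 1/sin φ.
V₂ = V₁ · sin φ₁ / sin φ₂ = 12.0 × sin 66° / sin 54°
V₂ = 12.0 × 0.9135/0.8090 = 13.6 m s⁻¹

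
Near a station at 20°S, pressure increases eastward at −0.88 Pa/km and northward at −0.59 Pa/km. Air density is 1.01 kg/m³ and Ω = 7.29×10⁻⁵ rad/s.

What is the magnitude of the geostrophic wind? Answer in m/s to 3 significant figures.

21.0 m/s

Coriolis parameter at 20°S:
f = 2Ω sin φ = 2 × 7.29×10⁻⁵ × sin 20° = 4.99×10⁻⁵ s⁻¹
In the Southern Hemisphere f is negative: f = −4.99×10⁻⁵ s⁻¹.
Component geostrophic relations (x east, y north):
u_g = −(1/(fρ)) ∂P/∂y,  v_g = (1/(fρ)) ∂P/∂x
u_g = −(−0.59×10⁻³)/(−4.99×10⁻⁵ × 1.01) = −11.7 m/s;  v_g = (−0.88×10⁻³)/(−4.99×10⁻⁵ × 1.01) = 17.5 m/s
|V_g| = √(u_g² + v_g²) = 21.0 m/s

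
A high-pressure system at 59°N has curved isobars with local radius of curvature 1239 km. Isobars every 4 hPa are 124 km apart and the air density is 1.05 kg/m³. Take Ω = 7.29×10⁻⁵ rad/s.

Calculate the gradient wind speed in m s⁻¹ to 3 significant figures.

Coriolis parameter at 59°N:
f = 2Ω sin φ = 2 × 7.29×10⁻⁵ × sin 59° = 1.25×10⁻⁴ s⁻¹
Pressure gradient: |∂P/∂n| = 400 Pa / 124000 m = 3.23×10⁻³ Pa/m
Geostrophic speed: V_g = |∂P/∂n|/(fρ) = 3.23×10⁻³/(1.25×10⁻⁴ × 1.05) = 24.6 m/s
Around a high, pressure-gradient force acts outward with centrifugal, so Coriolis balances both:
fV = (1/ρ)|∂P/∂n| + V²/R  →  V² − fR·V + fR·V_g = 0
With fR = 1.25×10⁻⁴ × 1239×10³ m = 155 m/s:
V = [fR − √((fR)² − 4 fR V_g)]/2 = [155 − √(155² − 4×155×24.6)]/2 = 30.6 m/s
Supergeostrophic (V > V_g = 24.6 m/s), as expected around a high.

30.6 m s⁻¹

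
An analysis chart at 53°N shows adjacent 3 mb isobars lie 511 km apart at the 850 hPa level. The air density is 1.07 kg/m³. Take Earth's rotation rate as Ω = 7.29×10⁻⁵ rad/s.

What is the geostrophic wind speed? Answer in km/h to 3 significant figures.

Coriolis parameter at 53°N:
f = 2Ω sin φ = 2 × 7.29×10⁻⁵ × sin 53° = 1.16×10⁻⁴ s⁻¹
Pressure gradient: |∂P/∂n| = 300 Pa / 511000 m = 5.87×10⁻⁴ Pa/m
Geostrophic balance (pressure-gradient force = Coriolis force):
V_g = (1/(fρ)) |∂P/∂n| = 5.87×10⁻⁴ / (1.16×10⁻⁴ × 1.07) = 4.71 m/s
Converting: 4.71 m/s × 3.6 = 17.0 km/h

17.0 km/h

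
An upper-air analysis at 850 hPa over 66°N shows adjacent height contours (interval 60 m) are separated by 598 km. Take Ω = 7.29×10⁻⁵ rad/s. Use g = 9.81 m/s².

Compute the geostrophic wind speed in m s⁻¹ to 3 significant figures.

Coriolis parameter at 66°N:
f = 2Ω sin φ = 2 × 7.29×10⁻⁵ × sin 66° = 1.33×10⁻⁴ s⁻¹
Height gradient: |∂Z/∂n| = 60 m / 598000 m = 1.00×10⁻⁴
On a pressure surface, geostrophic balance gives V_g = (g/f)|∂Z/∂n|:
V_g = 9.81 × 1.00×10⁻⁴ / 1.33×10⁻⁴ = 7.39 m/s

7.39 m s⁻¹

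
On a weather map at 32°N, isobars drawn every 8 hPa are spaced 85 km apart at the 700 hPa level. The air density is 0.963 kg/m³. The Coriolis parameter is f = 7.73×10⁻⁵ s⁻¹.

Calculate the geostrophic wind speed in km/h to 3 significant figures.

455 km/h

Pressure gradient: |∂P/∂n| = 800 Pa / 85000 m = 9.41×10⁻³ Pa/m
Geostrophic balance (pressure-gradient force = Coriolis force):
V_g = (1/(fρ)) |∂P/∂n| = 9.41×10⁻³ / (7.73×10⁻⁵ × 0.963) = 126 m/s
Converting: 126 m/s × 3.6 = 455 km/h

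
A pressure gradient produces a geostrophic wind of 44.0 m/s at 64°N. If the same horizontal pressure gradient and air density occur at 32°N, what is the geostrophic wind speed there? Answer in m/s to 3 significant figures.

With the same pressure gradient and density, V_g ∝ 1/f ∝ 1/sin φ.
V₂ = V₁ · sin φ₁ / sin φ₂ = 44.0 × sin 64° / sin 32°
V₂ = 44.0 × 0.8988/0.5299 = 74.6 m/s

74.6 m/s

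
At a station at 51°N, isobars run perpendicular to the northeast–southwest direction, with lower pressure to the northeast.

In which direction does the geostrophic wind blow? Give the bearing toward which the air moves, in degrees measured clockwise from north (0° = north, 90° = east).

135°

The pressure-gradient force points toward the northeast (bearing 045°).
Geostrophic balance: in the Northern Hemisphere the Coriolis force deflects motion to the right, so the geostrophic wind blows 90° to the right of the pressure-gradient force (low pressure on the left).
Rotating 045° by 90° clockwise gives 135° — the wind blows toward the southeast.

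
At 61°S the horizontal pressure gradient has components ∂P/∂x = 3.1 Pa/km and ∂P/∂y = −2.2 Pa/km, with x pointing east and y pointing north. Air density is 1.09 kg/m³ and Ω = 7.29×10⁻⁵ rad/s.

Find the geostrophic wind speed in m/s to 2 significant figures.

27 m/s

Coriolis parameter at 61°S:
f = 2Ω sin φ = 2 × 7.29×10⁻⁵ × sin 61° = 1.28×10⁻⁴ s⁻¹
In the Southern Hemisphere f is negative: f = −1.28×10⁻⁴ s⁻¹.
Component geostrophic relations (x east, y north):
u_g = −(1/(fρ)) ∂P/∂y,  v_g = (1/(fρ)) ∂P/∂x
u_g = −(−2.2×10⁻³)/(−1.28×10⁻⁴ × 1.09) = −15.8 m/s;  v_g = (3.1×10⁻³)/(−1.28×10⁻⁴ × 1.09) = −22.3 m/s
|V_g| = √(u_g² + v_g²) = 27.3 m/s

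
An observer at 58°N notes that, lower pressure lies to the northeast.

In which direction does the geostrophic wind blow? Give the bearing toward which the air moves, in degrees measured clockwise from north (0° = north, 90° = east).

The pressure-gradient force points toward the northeast (bearing 045°).
Geostrophic balance: in the Northern Hemisphere the Coriolis force deflects motion to the right, so the geostrophic wind blows 90° to the right of the pressure-gradient force (low pressure on the left).
Rotating 045° by 90° clockwise gives 135° — the wind blows toward the southeast.

135°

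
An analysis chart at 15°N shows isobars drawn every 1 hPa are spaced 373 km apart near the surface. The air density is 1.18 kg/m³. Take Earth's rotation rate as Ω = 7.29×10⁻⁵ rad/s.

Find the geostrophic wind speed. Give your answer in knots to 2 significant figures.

Coriolis parameter at 15°N:
f = 2Ω sin φ = 2 × 7.29×10⁻⁵ × sin 15° = 3.77×10⁻⁵ s⁻¹
Pressure gradient: |∂P/∂n| = 100 Pa / 373000 m = 2.68×10⁻⁴ Pa/m
Geostrophic balance (pressure-gradient force = Coriolis force):
V_g = (1/(fρ)) |∂P/∂n| = 2.68×10⁻⁴ / (3.77×10⁻⁵ × 1.18) = 6.02 m/s
Converting: 6.02 m/s × 1.944 = 12 knots

12 knots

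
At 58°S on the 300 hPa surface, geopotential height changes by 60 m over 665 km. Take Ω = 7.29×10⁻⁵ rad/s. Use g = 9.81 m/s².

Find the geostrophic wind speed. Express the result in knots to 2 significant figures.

Coriolis parameter at 58°S:
f = 2Ω sin φ = 2 × 7.29×10⁻⁵ × sin 58° = 1.24×10⁻⁴ s⁻¹
Height gradient: |∂Z/∂n| = 60 m / 665000 m = 9.02×10⁻⁵
On a pressure surface, geostrophic balance gives V_g = (g/f)|∂Z/∂n|:
V_g = 9.81 × 9.02×10⁻⁵ / 1.24×10⁻⁴ = 7.16 m/s
Converting: 7.16 m/s × 1.944 = 14 knots

14 knots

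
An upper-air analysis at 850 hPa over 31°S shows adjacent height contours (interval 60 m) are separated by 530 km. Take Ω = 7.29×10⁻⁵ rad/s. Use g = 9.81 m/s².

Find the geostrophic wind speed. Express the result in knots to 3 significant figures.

28.7 knots

Coriolis parameter at 31°S:
f = 2Ω sin φ = 2 × 7.29×10⁻⁵ × sin 31° = 7.51×10⁻⁵ s⁻¹
Height gradient: |∂Z/∂n| = 60 m / 530000 m = 1.13×10⁻⁴
On a pressure surface, geostrophic balance gives V_g = (g/f)|∂Z/∂n|:
V_g = 9.81 × 1.13×10⁻⁴ / 7.51×10⁻⁵ = 14.8 m/s
Converting: 14.8 m/s × 1.944 = 28.7 knots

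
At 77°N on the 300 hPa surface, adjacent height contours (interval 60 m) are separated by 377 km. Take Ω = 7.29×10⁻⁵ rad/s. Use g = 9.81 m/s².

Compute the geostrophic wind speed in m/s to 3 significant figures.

11.0 m/s

Coriolis parameter at 77°N:
f = 2Ω sin φ = 2 × 7.29×10⁻⁵ × sin 77° = 1.42×10⁻⁴ s⁻¹
Height gradient: |∂Z/∂n| = 60 m / 377000 m = 1.59×10⁻⁴
On a pressure surface, geostrophic balance gives V_g = (g/f)|∂Z/∂n|:
V_g = 9.81 × 1.59×10⁻⁴ / 1.42×10⁻⁴ = 11.0 m/s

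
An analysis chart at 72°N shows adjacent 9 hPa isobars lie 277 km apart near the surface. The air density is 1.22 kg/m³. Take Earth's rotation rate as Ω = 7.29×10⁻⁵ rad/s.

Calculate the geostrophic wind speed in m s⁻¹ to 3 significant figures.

19.2 m s⁻¹

Coriolis parameter at 72°N:
f = 2Ω sin φ = 2 × 7.29×10⁻⁵ × sin 72° = 1.39×10⁻⁴ s⁻¹
Pressure gradient: |∂P/∂n| = 900 Pa / 277000 m = 3.25×10⁻³ Pa/m
Geostrophic balance (pressure-gradient force = Coriolis force):
V_g = (1/(fρ)) |∂P/∂n| = 3.25×10⁻³ / (1.39×10⁻⁴ × 1.22) = 19.2 m/s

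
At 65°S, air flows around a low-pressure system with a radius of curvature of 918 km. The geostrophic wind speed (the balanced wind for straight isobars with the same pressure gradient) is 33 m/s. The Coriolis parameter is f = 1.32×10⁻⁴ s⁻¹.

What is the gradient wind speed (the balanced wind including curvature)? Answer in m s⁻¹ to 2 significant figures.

Around a low, centrifugal force acts outward with Coriolis, so pressure-gradient force balances both:
(1/ρ)|∂P/∂n| = fV + V²/R  →  V² + fR·V − fR·V_g = 0
With fR = 1.32×10⁻⁴ × 918×10³ m = 121 m/s:
V = [−fR + √((fR)² + 4 fR V_g)]/2 = [−121 + √(121² + 4×121×33)]/2 = 27 m/s
Subgeostrophic (V < V_g = 33 m/s), as expected around a low.

27 m s⁻¹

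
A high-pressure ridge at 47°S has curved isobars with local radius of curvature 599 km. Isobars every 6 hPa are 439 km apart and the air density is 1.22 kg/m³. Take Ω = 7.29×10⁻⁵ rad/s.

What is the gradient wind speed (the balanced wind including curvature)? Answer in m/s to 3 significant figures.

Coriolis parameter at 47°S:
f = 2Ω sin φ = 2 × 7.29×10⁻⁵ × sin 47° = 1.07×10⁻⁴ s⁻¹
Pressure gradient: |∂P/∂n| = 600 Pa / 439000 m = 1.37×10⁻³ Pa/m
Geostrophic speed: V_g = |∂P/∂n|/(fρ) = 1.37×10⁻³/(1.07×10⁻⁴ × 1.22) = 10.5 m/s
Around a high, pressure-gradient force acts outward with centrifugal, so Coriolis balances both:
fV = (1/ρ)|∂P/∂n| + V²/R  →  V² − fR·V + fR·V_g = 0
With fR = 1.07×10⁻⁴ × 599×10³ m = 63.9 m/s:
V = [fR − √((fR)² − 4 fR V_g)]/2 = [63.9 − √(63.9² − 4×63.9×10.5)]/2 = 13.3 m/s
Supergeostrophic (V > V_g = 10.5 m/s), as expected around a high.

13.3 m/s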